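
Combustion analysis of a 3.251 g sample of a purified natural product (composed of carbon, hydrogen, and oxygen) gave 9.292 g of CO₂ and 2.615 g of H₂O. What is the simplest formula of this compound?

C8H11O

mol C = 9.292 g CO₂ ÷ 44.009 g/mol = 0.21114 mol
mol H = 2 × 2.615 g H₂O ÷ 18.015 g/mol = 0.29031 mol
mass O = 3.251 − (2.5360 + 0.29264) = 0.42238 g → mol O = 0.42238 ÷ 15.999 = 0.026400 mol
Divide by the smallest (0.026400 mol): C 7.998, H 10.997, O 1.000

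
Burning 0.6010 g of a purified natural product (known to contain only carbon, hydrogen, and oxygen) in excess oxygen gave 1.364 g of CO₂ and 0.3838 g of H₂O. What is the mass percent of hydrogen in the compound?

mol C = 1.364 g CO₂ ÷ 44.009 g/mol = 0.030994 mol
mol H = 2 × 0.3838 g H₂O ÷ 18.015 g/mol = 0.042609 mol
mass O = 0.6010 − (0.37226 + 0.042950) = 0.18579 g → mol O = 0.18579 ÷ 15.999 = 0.011612 mol
mass % H = 0.042950 g ÷ 0.6010 g × 100%

7.15%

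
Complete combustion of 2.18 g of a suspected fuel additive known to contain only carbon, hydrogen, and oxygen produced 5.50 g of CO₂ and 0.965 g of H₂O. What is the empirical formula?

mol C = 5.50 g CO₂ ÷ 44.009 g/mol = 0.1250 mol
mol H = 2 × 0.965 g H₂O ÷ 18.015 g/mol = 0.1071 mol
mass O = 2.18 − (1.501 + 0.1080) = 0.5709 g → mol O = 0.5709 ÷ 15.999 = 0.03569 mol
Divide by the smallest (0.03569 mol): C 3.502, H 3.002, O 1.000
Multiplying each by 2 gives whole numbers: C 7.00, H 6.00, O 2.00

C7H6O2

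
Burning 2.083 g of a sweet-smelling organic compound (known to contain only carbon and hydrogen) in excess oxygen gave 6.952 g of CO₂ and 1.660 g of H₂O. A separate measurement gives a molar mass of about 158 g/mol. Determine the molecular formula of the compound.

mol C = 6.952 g CO₂ ÷ 44.009 g/mol = 0.15797 mol
mol H = 2 × 1.660 g H₂O ÷ 18.015 g/mol = 0.18429 mol
Divide by the smallest (0.15797 mol): C 1.000, H 1.167
Multiplying each by 6 gives whole numbers: C 6.00, H 7.00
Empirical formula: C6H7
Empirical-formula mass = 79.12 g/mol; 158 ÷ 79.12 ≈ 2, so the molecular formula is C12H14.

C12H14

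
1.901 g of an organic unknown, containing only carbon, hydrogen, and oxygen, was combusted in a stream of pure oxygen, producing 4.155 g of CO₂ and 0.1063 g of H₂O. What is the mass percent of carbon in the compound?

59.65%

mol C = 4.155 g CO₂ ÷ 44.009 g/mol = 0.094413 mol
mol H = 2 × 0.1063 g H₂O ÷ 18.015 g/mol = 0.011801 mol
mass O = 1.901 − (1.1340 + 0.011896) = 0.75512 g → mol O = 0.75512 ÷ 15.999 = 0.047198 mol
mass % C = 1.1340 g ÷ 1.901 g × 100%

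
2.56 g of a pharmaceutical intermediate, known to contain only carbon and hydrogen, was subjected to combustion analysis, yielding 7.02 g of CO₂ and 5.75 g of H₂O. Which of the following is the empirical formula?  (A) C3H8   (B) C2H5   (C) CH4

mol C = 7.02 g CO₂ ÷ 44.009 g/mol = 0.1595 mol
mol H = 2 × 5.75 g H₂O ÷ 18.015 g/mol = 0.6384 mol
Divide by the smallest (0.1595 mol): C 1.000, H 4.002

(C) CH4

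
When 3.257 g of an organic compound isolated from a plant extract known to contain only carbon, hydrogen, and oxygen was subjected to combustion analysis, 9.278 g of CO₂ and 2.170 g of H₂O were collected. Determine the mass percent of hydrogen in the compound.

7.46%

mol C = 9.278 g CO₂ ÷ 44.009 g/mol = 0.21082 mol
mol H = 2 × 2.170 g H₂O ÷ 18.015 g/mol = 0.24091 mol
mass O = 3.257 − (2.5322 + 0.24284) = 0.48200 g → mol O = 0.48200 ÷ 15.999 = 0.030127 mol
mass % H = 0.24284 g ÷ 3.257 g × 100%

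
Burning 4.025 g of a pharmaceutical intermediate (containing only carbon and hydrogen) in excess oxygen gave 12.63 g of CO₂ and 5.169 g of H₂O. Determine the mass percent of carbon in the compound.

mol C = 12.63 g CO₂ ÷ 44.009 g/mol = 0.28699 mol
mol H = 2 × 5.169 g H₂O ÷ 18.015 g/mol = 0.57386 mol
mass % C = 3.4470 g ÷ 4.025 g × 100%

85.64%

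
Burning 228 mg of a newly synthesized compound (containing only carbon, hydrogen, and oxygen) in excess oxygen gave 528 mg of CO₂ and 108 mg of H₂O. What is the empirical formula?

mol C = 0.528 g CO₂ ÷ 44.009 g/mol = 0.01200 mol
mol H = 2 × 0.108 g H₂O ÷ 18.015 g/mol = 0.01199 mol
mass O = 0.228 − (0.1441 + 0.01209) = 0.07181 g → mol O = 0.07181 ÷ 15.999 = 0.004489 mol
Divide by the smallest (0.004489 mol): C 2.673, H 2.671, O 1.000
Multiplying each by 3 gives whole numbers: C 8.02, H 8.01, O 3.00

C8H8O3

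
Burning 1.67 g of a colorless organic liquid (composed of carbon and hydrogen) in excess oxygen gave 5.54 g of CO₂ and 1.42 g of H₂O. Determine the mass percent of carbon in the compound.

mol C = 5.54 g CO₂ ÷ 44.009 g/mol = 0.1259 mol
mol H = 2 × 1.42 g H₂O ÷ 18.015 g/mol = 0.1576 mol
mass % C = 1.512 g ÷ 1.67 g × 100%

90.5%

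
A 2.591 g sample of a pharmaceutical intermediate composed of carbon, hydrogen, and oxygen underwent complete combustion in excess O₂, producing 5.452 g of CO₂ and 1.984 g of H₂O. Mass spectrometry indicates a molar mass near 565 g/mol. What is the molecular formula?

mol C = 5.452 g CO₂ ÷ 44.009 g/mol = 0.12388 mol
mol H = 2 × 1.984 g H₂O ÷ 18.015 g/mol = 0.22026 mol
mass O = 2.591 − (1.4880 + 0.22202) = 0.88101 g → mol O = 0.88101 ÷ 15.999 = 0.055067 mol
Divide by the smallest (0.055067 mol): C 2.250, H 4.000, O 1.000
Multiplying each by 4 gives whole numbers: C 9.00, H 16.00, O 4.00
Empirical formula: C9H16O4
Empirical-formula mass = 188.22 g/mol; 565 ÷ 188.22 ≈ 3, so the molecular formula is C27H48O12.

C27H48O12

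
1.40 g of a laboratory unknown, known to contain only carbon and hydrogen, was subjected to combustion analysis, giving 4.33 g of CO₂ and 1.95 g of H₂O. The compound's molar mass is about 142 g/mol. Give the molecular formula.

mol C = 4.33 g CO₂ ÷ 44.009 g/mol = 0.09839 mol
mol H = 2 × 1.95 g H₂O ÷ 18.015 g/mol = 0.2165 mol
Divide by the smallest (0.09839 mol): C 1.000, H 2.200
Multiplying each by 5 gives whole numbers: C 5.00, H 11.00
Empirical formula: C5H11
Empirical-formula mass = 71.14 g/mol; 142 ÷ 71.14 ≈ 2, so the molecular formula is C10H22.

C10H22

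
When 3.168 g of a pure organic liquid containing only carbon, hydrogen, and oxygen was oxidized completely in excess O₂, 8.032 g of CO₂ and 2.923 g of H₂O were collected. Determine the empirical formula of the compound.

mol C = 8.032 g CO₂ ÷ 44.009 g/mol = 0.18251 mol
mol H = 2 × 2.923 g H₂O ÷ 18.015 g/mol = 0.32451 mol
mass O = 3.168 − (2.1921 + 0.32710) = 0.64879 g → mol O = 0.64879 ÷ 15.999 = 0.040552 mol
Divide by the smallest (0.040552 mol): C 4.501, H 8.002, O 1.000
Multiplying each by 2 gives whole numbers: C 9.00, H 16.00, O 2.00

C9H16O2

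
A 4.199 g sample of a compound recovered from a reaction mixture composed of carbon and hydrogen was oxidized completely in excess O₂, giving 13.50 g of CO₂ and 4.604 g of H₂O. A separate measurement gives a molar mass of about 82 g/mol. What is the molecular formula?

C6H10

mol C = 13.50 g CO₂ ÷ 44.009 g/mol = 0.30676 mol
mol H = 2 × 4.604 g H₂O ÷ 18.015 g/mol = 0.51113 mol
Divide by the smallest (0.30676 mol): C 1.000, H 1.666
Multiplying each by 3 gives whole numbers: C 3.00, H 5.00
Empirical formula: C3H5
Empirical-formula mass = 41.07 g/mol; 82 ÷ 41.07 ≈ 2, so the molecular formula is C6H10.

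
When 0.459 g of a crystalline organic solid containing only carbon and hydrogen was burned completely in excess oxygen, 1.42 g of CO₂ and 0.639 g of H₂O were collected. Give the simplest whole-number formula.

mol C = 1.42 g CO₂ ÷ 44.009 g/mol = 0.03227 mol
mol H = 2 × 0.639 g H₂O ÷ 18.015 g/mol = 0.07094 mol
Divide by the smallest (0.03227 mol): C 1.000, H 2.199
Multiplying each by 5 gives whole numbers: C 5.00, H 10.99

C5H11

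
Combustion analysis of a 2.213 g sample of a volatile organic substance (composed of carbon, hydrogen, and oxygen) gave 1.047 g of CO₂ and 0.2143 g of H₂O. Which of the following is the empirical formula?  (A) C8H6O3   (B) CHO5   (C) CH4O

mol C = 1.047 g CO₂ ÷ 44.009 g/mol = 0.023791 mol
mol H = 2 × 0.2143 g H₂O ÷ 18.015 g/mol = 0.023791 mol
mass O = 2.213 − (0.28575 + 0.023982) = 1.9033 g → mol O = 1.9033 ÷ 15.999 = 0.11896 mol
Divide by the smallest (0.023791 mol): C 1.000, H 1.000, O 5.000

(B) CHO5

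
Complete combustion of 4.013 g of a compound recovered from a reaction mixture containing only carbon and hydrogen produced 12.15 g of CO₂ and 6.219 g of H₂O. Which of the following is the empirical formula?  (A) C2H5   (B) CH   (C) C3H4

mol C = 12.15 g CO₂ ÷ 44.009 g/mol = 0.27608 mol
mol H = 2 × 6.219 g H₂O ÷ 18.015 g/mol = 0.69042 mol
Divide by the smallest (0.27608 mol): C 1.000, H 2.501
Multiplying each by 2 gives whole numbers: C 2.00, H 5.00

(A) C2H5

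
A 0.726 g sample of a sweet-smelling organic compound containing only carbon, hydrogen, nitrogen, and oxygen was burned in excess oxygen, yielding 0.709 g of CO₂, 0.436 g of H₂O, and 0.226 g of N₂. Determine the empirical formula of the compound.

CH3NO

mol C = 0.709 g CO₂ ÷ 44.009 g/mol = 0.01611 mol
mol H = 2 × 0.436 g H₂O ÷ 18.015 g/mol = 0.04840 mol
mol N = 2 × 0.226 g N₂ ÷ 28.014 g/mol = 0.01613 mol
mass O = 0.726 − (0.1935 + 0.04879 + 0.2260) = 0.2577 g → mol O = 0.2577 ÷ 15.999 = 0.01611 mol
Divide by the smallest (0.01611 mol): C 1.000, H 3.005, N 1.002, O 1.000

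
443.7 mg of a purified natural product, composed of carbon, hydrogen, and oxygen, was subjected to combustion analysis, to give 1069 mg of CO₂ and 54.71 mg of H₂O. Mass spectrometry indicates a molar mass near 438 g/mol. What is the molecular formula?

C24H6O9

mol C = 1.069 g CO₂ ÷ 44.009 g/mol = 0.024290 mol
mol H = 2 × 0.05471 g H₂O ÷ 18.015 g/mol = 0.0060738 mol
mass O = 0.4437 − (0.29175 + 0.0061224) = 0.14582 g → mol O = 0.14582 ÷ 15.999 = 0.0091146 mol
Divide by the smallest (0.0060738 mol): C 3.999, H 1.000, O 1.501
Multiplying each by 2 gives whole numbers: C 8.00, H 2.00, O 3.00
Empirical formula: C8H2O3
Empirical-formula mass = 146.10 g/mol; 438 ÷ 146.10 ≈ 3, so the molecular formula is C24H6O9.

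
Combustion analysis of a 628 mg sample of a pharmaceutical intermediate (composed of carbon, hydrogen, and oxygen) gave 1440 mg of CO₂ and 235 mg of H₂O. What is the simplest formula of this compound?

C5H4O2

mol C = 1.44 g CO₂ ÷ 44.009 g/mol = 0.03272 mol
mol H = 2 × 0.235 g H₂O ÷ 18.015 g/mol = 0.02609 mol
mass O = 0.628 − (0.3930 + 0.02630) = 0.2087 g → mol O = 0.2087 ÷ 15.999 = 0.01304 mol
Divide by the smallest (0.01304 mol): C 2.508, H 2.000, O 1.000
Multiplying each by 2 gives whole numbers: C 5.02, H 4.00, O 2.00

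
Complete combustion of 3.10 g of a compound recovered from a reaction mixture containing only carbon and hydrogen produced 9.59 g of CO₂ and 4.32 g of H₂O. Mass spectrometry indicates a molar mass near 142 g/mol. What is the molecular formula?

C10H22

mol C = 9.59 g CO₂ ÷ 44.009 g/mol = 0.2179 mol
mol H = 2 × 4.32 g H₂O ÷ 18.015 g/mol = 0.4796 mol
Divide by the smallest (0.2179 mol): C 1.000, H 2.201
Multiplying each by 5 gives whole numbers: C 5.00, H 11.00
Empirical formula: C5H11
Empirical-formula mass = 71.14 g/mol; 142 ÷ 71.14 ≈ 2, so the molecular formula is C10H22.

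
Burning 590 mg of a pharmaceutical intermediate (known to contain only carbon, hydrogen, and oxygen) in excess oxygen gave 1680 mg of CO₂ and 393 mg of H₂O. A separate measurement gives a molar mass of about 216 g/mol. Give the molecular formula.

C14H16O2

mol C = 1.68 g CO₂ ÷ 44.009 g/mol = 0.03817 mol
mol H = 2 × 0.393 g H₂O ÷ 18.015 g/mol = 0.04363 mol
mass O = 0.590 − (0.4585 + 0.04398) = 0.08751 g → mol O = 0.08751 ÷ 15.999 = 0.005470 mol
Divide by the smallest (0.005470 mol): C 6.979, H 7.976, O 1.000
Empirical formula: C7H8O
Empirical-formula mass = 108.14 g/mol; 216 ÷ 108.14 ≈ 2, so the molecular formula is C14H16O2.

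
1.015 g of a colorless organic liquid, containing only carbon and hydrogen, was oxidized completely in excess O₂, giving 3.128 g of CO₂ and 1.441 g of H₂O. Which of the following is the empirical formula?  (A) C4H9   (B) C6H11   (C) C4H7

(A) C4H9

mol C = 3.128 g CO₂ ÷ 44.009 g/mol = 0.071076 mol
mol H = 2 × 1.441 g H₂O ÷ 18.015 g/mol = 0.15998 mol
Divide by the smallest (0.071076 mol): C 1.000, H 2.251
Multiplying each by 4 gives whole numbers: C 4.00, H 9.00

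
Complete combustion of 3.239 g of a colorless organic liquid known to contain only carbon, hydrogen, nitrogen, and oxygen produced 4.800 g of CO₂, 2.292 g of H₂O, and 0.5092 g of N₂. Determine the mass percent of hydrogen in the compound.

7.92%

mol C = 4.800 g CO₂ ÷ 44.009 g/mol = 0.10907 mol
mol H = 2 × 2.292 g H₂O ÷ 18.015 g/mol = 0.25445 mol
mol N = 2 × 0.5092 g N₂ ÷ 28.014 g/mol = 0.036353 mol
mass O = 3.239 − (1.3100 + 0.25649 + 0.50920) = 1.1633 g → mol O = 1.1633 ÷ 15.999 = 0.072710 mol
mass % H = 0.25649 g ÷ 3.239 g × 100%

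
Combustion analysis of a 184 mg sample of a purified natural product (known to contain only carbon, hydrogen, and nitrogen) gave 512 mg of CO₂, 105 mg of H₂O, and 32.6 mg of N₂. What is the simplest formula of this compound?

C5H5N

mol C = 0.512 g CO₂ ÷ 44.009 g/mol = 0.01163 mol
mol H = 2 × 0.105 g H₂O ÷ 18.015 g/mol = 0.01166 mol
mol N = 2 × 0.0326 g N₂ ÷ 28.014 g/mol = 0.002327 mol
Divide by the smallest (0.002327 mol): C 4.999, H 5.009, N 1.000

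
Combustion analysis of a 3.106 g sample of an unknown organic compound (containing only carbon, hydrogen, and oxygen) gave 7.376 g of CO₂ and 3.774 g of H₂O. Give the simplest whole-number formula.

mol C = 7.376 g CO₂ ÷ 44.009 g/mol = 0.16760 mol
mol H = 2 × 3.774 g H₂O ÷ 18.015 g/mol = 0.41898 mol
mass O = 3.106 − (2.0131 + 0.42234) = 0.67060 g → mol O = 0.67060 ÷ 15.999 = 0.041915 mol
Divide by the smallest (0.041915 mol): C 3.999, H 9.996, O 1.000

C4H10O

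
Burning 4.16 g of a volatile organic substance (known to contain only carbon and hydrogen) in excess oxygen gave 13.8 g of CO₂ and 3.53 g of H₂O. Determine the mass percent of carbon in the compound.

90.5%

mol C = 13.8 g CO₂ ÷ 44.009 g/mol = 0.3136 mol
mol H = 2 × 3.53 g H₂O ÷ 18.015 g/mol = 0.3919 mol
mass % C = 3.766 g ÷ 4.16 g × 100%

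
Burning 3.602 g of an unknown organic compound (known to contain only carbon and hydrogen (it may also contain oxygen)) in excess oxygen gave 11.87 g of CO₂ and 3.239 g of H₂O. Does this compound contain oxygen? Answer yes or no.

mol C = 11.87 g CO₂ ÷ 44.009 g/mol = 0.26972 mol
mol H = 2 × 3.239 g H₂O ÷ 18.015 g/mol = 0.35959 mol
C and H together account for 3.6020 g — essentially the entire 3.602 g sample — so the compound contains no oxygen.

no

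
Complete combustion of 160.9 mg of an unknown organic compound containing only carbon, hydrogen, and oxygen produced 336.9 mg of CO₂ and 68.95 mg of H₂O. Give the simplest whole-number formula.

C2H2O

mol C = 0.3369 g CO₂ ÷ 44.009 g/mol = 0.0076553 mol
mol H = 2 × 0.06895 g H₂O ÷ 18.015 g/mol = 0.0076547 mol
mass O = 0.1609 − (0.091947 + 0.0077160) = 0.061237 g → mol O = 0.061237 ÷ 15.999 = 0.0038275 mol
Divide by the smallest (0.0038275 mol): C 2.000, H 2.000, O 1.000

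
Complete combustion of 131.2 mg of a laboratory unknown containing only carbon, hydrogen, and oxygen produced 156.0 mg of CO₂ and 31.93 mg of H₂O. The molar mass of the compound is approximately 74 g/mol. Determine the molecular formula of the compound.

mol C = 0.1560 g CO₂ ÷ 44.009 g/mol = 0.0035447 mol
mol H = 2 × 0.03193 g H₂O ÷ 18.015 g/mol = 0.0035448 mol
mass O = 0.1312 − (0.042576 + 0.0035732) = 0.085051 g → mol O = 0.085051 ÷ 15.999 = 0.0053160 mol
Divide by the smallest (0.0035447 mol): C 1.000, H 1.000, O 1.500
Multiplying each by 2 gives whole numbers: C 2.00, H 2.00, O 3.00
Empirical formula: C2H2O3
Empirical-formula mass = 74.03 g/mol; 74 ÷ 74.03 ≈ 1, so the molecular formula is C2H2O3.

C2H2O3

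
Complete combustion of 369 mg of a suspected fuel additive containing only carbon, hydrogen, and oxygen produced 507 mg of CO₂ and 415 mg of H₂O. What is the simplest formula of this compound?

CH4O

mol C = 0.507 g CO₂ ÷ 44.009 g/mol = 0.01152 mol
mol H = 2 × 0.415 g H₂O ÷ 18.015 g/mol = 0.04607 mol
mass O = 0.369 − (0.1384 + 0.04644) = 0.1842 g → mol O = 0.1842 ÷ 15.999 = 0.01151 mol
Divide by the smallest (0.01151 mol): C 1.001, H 4.002, O 1.000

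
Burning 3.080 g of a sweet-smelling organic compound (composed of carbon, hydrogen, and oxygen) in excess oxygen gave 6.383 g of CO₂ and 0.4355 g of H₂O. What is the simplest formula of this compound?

mol C = 6.383 g CO₂ ÷ 44.009 g/mol = 0.14504 mol
mol H = 2 × 0.4355 g H₂O ÷ 18.015 g/mol = 0.048349 mol
mass O = 3.080 − (1.7421 + 0.048735) = 1.2892 g → mol O = 1.2892 ÷ 15.999 = 0.080580 mol
Divide by the smallest (0.048349 mol): C 3.000, H 1.000, O 1.667
Multiplying each by 3 gives whole numbers: C 9.00, H 3.00, O 5.00

C9H3O5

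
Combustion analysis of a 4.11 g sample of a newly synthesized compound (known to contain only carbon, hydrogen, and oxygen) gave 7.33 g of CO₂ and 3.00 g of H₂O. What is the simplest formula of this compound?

mol C = 7.33 g CO₂ ÷ 44.009 g/mol = 0.1666 mol
mol H = 2 × 3.00 g H₂O ÷ 18.015 g/mol = 0.3331 mol
mass O = 4.11 − (2.001 + 0.3357) = 1.774 g → mol O = 1.774 ÷ 15.999 = 0.1109 mol
Divide by the smallest (0.1109 mol): C 1.502, H 3.004, O 1.000
Multiplying each by 2 gives whole numbers: C 3.00, H 6.01, O 2.00

C3H6O2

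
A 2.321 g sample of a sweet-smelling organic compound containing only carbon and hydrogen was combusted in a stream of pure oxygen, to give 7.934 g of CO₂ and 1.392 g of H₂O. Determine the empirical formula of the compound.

C7H6

mol C = 7.934 g CO₂ ÷ 44.009 g/mol = 0.18028 mol
mol H = 2 × 1.392 g H₂O ÷ 18.015 g/mol = 0.15454 mol
Divide by the smallest (0.15454 mol): C 1.167, H 1.000
Multiplying each by 6 gives whole numbers: C 7.00, H 6.00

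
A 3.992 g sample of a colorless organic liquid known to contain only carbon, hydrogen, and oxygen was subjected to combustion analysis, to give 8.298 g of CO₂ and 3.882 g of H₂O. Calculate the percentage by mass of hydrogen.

mol C = 8.298 g CO₂ ÷ 44.009 g/mol = 0.18855 mol
mol H = 2 × 3.882 g H₂O ÷ 18.015 g/mol = 0.43097 mol
mass O = 3.992 − (2.2647 + 0.43442) = 1.2929 g → mol O = 1.2929 ÷ 15.999 = 0.080810 mol
mass % H = 0.43442 g ÷ 3.992 g × 100%

10.88%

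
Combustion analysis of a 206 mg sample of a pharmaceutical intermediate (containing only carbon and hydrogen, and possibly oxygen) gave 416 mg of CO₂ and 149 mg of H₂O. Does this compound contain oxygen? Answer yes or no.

mol C = 0.416 g CO₂ ÷ 44.009 g/mol = 0.009453 mol
mol H = 2 × 0.149 g H₂O ÷ 18.015 g/mol = 0.01654 mol
C and H account for only 0.1302 g of the 0.206 g sample; the remaining 0.07579 g must be oxygen.

yes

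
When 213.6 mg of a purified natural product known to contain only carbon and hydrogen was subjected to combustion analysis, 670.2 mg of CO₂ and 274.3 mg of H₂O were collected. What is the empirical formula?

mol C = 0.6702 g CO₂ ÷ 44.009 g/mol = 0.015229 mol
mol H = 2 × 0.2743 g H₂O ÷ 18.015 g/mol = 0.030452 mol
Divide by the smallest (0.015229 mol): C 1.000, H 2.000

CH2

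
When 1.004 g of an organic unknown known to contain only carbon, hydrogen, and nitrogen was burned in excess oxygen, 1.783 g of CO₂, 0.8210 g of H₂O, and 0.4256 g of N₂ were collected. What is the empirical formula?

C4H9N3

mol C = 1.783 g CO₂ ÷ 44.009 g/mol = 0.040514 mol
mol H = 2 × 0.8210 g H₂O ÷ 18.015 g/mol = 0.091146 mol
mol N = 2 × 0.4256 g N₂ ÷ 28.014 g/mol = 0.030385 mol
Divide by the smallest (0.030385 mol): C 1.333, H 3.000, N 1.000
Multiplying each by 3 gives whole numbers: C 4.00, H 9.00, N 3.00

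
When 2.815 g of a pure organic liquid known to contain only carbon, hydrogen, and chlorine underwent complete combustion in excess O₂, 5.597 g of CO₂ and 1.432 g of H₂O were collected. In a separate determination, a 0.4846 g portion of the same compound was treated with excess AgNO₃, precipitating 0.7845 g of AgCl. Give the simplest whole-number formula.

mol C = 5.597 g CO₂ ÷ 44.009 g/mol = 0.12718 mol
mol H = 2 × 1.432 g H₂O ÷ 18.015 g/mol = 0.15898 mol
From the AgCl data: mol Cl per gram of compound = (0.7845 ÷ 143.318) ÷ 0.4846 = 0.011296 mol/g, so in the 2.815 g combustion sample mol Cl = 0.031797 mol
Divide by the smallest (0.031797 mol): C 4.000, H 5.000, Cl 1.000

C4H5Cl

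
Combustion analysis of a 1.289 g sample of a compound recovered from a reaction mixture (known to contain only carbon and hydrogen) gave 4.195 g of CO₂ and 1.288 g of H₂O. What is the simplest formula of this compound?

mol C = 4.195 g CO₂ ÷ 44.009 g/mol = 0.095321 mol
mol H = 2 × 1.288 g H₂O ÷ 18.015 g/mol = 0.14299 mol
Divide by the smallest (0.095321 mol): C 1.000, H 1.500
Multiplying each by 2 gives whole numbers: C 2.00, H 3.00

C2H3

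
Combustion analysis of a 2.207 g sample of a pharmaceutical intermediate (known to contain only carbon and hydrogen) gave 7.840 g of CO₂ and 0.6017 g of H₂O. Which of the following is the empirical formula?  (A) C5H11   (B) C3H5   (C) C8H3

mol C = 7.840 g CO₂ ÷ 44.009 g/mol = 0.17815 mol
mol H = 2 × 0.6017 g H₂O ÷ 18.015 g/mol = 0.066800 mol
Divide by the smallest (0.066800 mol): C 2.667, H 1.000
Multiplying each by 3 gives whole numbers: C 8.00, H 3.00

(C) C8H3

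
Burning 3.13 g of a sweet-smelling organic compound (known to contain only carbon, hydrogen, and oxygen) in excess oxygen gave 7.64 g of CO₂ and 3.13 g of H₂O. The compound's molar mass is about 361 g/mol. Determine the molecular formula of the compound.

mol C = 7.64 g CO₂ ÷ 44.009 g/mol = 0.1736 mol
mol H = 2 × 3.13 g H₂O ÷ 18.015 g/mol = 0.3475 mol
mass O = 3.13 − (2.085 + 0.3503) = 0.6946 g → mol O = 0.6946 ÷ 15.999 = 0.04342 mol
Divide by the smallest (0.04342 mol): C 3.999, H 8.004, O 1.000
Empirical formula: C4H8O
Empirical-formula mass = 72.11 g/mol; 361 ÷ 72.11 ≈ 5, so the molecular formula is C20H40O5.

C20H40O5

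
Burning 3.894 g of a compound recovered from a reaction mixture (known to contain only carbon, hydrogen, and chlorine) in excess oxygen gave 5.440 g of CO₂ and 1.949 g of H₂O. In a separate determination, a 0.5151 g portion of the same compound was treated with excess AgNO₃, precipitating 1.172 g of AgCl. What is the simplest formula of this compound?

C4H7Cl2

mol C = 5.440 g CO₂ ÷ 44.009 g/mol = 0.12361 mol
mol H = 2 × 1.949 g H₂O ÷ 18.015 g/mol = 0.21638 mol
From the AgCl data: mol Cl per gram of compound = (1.172 ÷ 143.318) ÷ 0.5151 = 0.015876 mol/g, so in the 3.894 g combustion sample mol Cl = 0.061820 mol
Divide by the smallest (0.061820 mol): C 2.000, H 3.500, Cl 1.000
Multiplying each by 2 gives whole numbers: C 4.00, H 7.00, Cl 2.00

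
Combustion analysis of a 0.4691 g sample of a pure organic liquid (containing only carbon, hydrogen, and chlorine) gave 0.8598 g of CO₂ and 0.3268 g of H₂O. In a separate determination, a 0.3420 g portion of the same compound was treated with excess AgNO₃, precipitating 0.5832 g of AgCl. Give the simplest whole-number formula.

C7H13Cl2

mol C = 0.8598 g CO₂ ÷ 44.009 g/mol = 0.019537 mol
mol H = 2 × 0.3268 g H₂O ÷ 18.015 g/mol = 0.036281 mol
From the AgCl data: mol Cl per gram of compound = (0.5832 ÷ 143.318) ÷ 0.3420 = 0.011898 mol/g, so in the 0.4691 g combustion sample mol Cl = 0.0055816 mol
Divide by the smallest (0.0055816 mol): C 3.500, H 6.500, Cl 1.000
Multiplying each by 2 gives whole numbers: C 7.00, H 13.00, Cl 2.00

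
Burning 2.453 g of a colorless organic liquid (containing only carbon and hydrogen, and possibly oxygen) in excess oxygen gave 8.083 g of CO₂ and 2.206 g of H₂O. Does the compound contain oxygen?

no

mol C = 8.083 g CO₂ ÷ 44.009 g/mol = 0.18367 mol
mol H = 2 × 2.206 g H₂O ÷ 18.015 g/mol = 0.24491 mol
C and H together account for 2.4529 g — essentially the entire 2.453 g sample — so the compound contains no oxygen.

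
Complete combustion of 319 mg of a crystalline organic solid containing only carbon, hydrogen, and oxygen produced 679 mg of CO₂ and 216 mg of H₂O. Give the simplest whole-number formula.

mol C = 0.679 g CO₂ ÷ 44.009 g/mol = 0.01543 mol
mol H = 2 × 0.216 g H₂O ÷ 18.015 g/mol = 0.02398 mol
mass O = 0.319 − (0.1853 + 0.02417) = 0.1095 g → mol O = 0.1095 ÷ 15.999 = 0.006845 mol
Divide by the smallest (0.006845 mol): C 2.254, H 3.503, O 1.000
Multiplying each by 4 gives whole numbers: C 9.02, H 14.01, O 4.00

C9H14O4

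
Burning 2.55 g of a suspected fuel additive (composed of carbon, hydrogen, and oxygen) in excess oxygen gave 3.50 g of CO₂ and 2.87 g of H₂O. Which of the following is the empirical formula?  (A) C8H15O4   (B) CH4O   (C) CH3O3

(B) CH4O

mol C = 3.50 g CO₂ ÷ 44.009 g/mol = 0.07953 mol
mol H = 2 × 2.87 g H₂O ÷ 18.015 g/mol = 0.3186 mol
mass O = 2.55 − (0.9552 + 0.3212) = 1.274 g → mol O = 1.274 ÷ 15.999 = 0.07961 mol
Divide by the smallest (0.07953 mol): C 1.000, H 4.006, O 1.001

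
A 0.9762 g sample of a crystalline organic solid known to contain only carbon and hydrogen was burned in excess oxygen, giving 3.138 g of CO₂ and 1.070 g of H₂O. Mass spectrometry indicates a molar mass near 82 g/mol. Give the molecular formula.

mol C = 3.138 g CO₂ ÷ 44.009 g/mol = 0.071304 mol
mol H = 2 × 1.070 g H₂O ÷ 18.015 g/mol = 0.11879 mol
Divide by the smallest (0.071304 mol): C 1.000, H 1.666
Multiplying each by 3 gives whole numbers: C 3.00, H 5.00
Empirical formula: C3H5
Empirical-formula mass = 41.07 g/mol; 82 ÷ 41.07 ≈ 2, so the molecular formula is C6H10.

C6H10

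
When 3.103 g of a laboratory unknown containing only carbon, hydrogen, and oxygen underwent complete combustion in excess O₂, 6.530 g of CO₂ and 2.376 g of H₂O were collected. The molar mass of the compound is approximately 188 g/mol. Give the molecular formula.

mol C = 6.530 g CO₂ ÷ 44.009 g/mol = 0.14838 mol
mol H = 2 × 2.376 g H₂O ÷ 18.015 g/mol = 0.26378 mol
mass O = 3.103 − (1.7822 + 0.26589) = 1.0549 g → mol O = 1.0549 ÷ 15.999 = 0.065937 mol
Divide by the smallest (0.065937 mol): C 2.250, H 4.000, O 1.000
Multiplying each by 4 gives whole numbers: C 9.00, H 16.00, O 4.00
Empirical formula: C9H16O4
Empirical-formula mass = 188.22 g/mol; 188 ÷ 188.22 ≈ 1, so the molecular formula is C9H16O4.

C9H16O4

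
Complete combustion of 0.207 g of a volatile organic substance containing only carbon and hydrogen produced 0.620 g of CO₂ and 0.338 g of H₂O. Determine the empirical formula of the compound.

C3H8

mol C = 0.620 g CO₂ ÷ 44.009 g/mol = 0.01409 mol
mol H = 2 × 0.338 g H₂O ÷ 18.015 g/mol = 0.03752 mol
Divide by the smallest (0.01409 mol): C 1.000, H 2.664
Multiplying each by 3 gives whole numbers: C 3.00, H 7.99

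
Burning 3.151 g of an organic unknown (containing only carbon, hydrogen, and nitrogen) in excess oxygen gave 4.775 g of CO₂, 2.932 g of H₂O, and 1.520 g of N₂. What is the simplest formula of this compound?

mol C = 4.775 g CO₂ ÷ 44.009 g/mol = 0.10850 mol
mol H = 2 × 2.932 g H₂O ÷ 18.015 g/mol = 0.32551 mol
mol N = 2 × 1.520 g N₂ ÷ 28.014 g/mol = 0.10852 mol
Divide by the smallest (0.10850 mol): C 1.000, H 3.000, N 1.000

CH3N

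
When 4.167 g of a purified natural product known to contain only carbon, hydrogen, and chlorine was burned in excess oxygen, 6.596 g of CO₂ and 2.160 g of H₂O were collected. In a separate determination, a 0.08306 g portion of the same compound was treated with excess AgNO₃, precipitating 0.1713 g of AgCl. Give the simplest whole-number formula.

mol C = 6.596 g CO₂ ÷ 44.009 g/mol = 0.14988 mol
mol H = 2 × 2.160 g H₂O ÷ 18.015 g/mol = 0.23980 mol
From the AgCl data: mol Cl per gram of compound = (0.1713 ÷ 143.318) ÷ 0.08306 = 0.014390 mol/g, so in the 4.167 g combustion sample mol Cl = 0.059964 mol
Divide by the smallest (0.059964 mol): C 2.499, H 3.999, Cl 1.000
Multiplying each by 2 gives whole numbers: C 5.00, H 8.00, Cl 2.00

C5H8Cl2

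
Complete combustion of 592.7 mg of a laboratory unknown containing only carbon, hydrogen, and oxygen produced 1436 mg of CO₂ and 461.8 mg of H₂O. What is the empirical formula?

mol C = 1.436 g CO₂ ÷ 44.009 g/mol = 0.032630 mol
mol H = 2 × 0.4618 g H₂O ÷ 18.015 g/mol = 0.051268 mol
mass O = 0.5927 − (0.39192 + 0.051679) = 0.14911 g → mol O = 0.14911 ÷ 15.999 = 0.0093197 mol
Divide by the smallest (0.0093197 mol): C 3.501, H 5.501, O 1.000
Multiplying each by 2 gives whole numbers: C 7.00, H 11.00, O 2.00

C7H11O2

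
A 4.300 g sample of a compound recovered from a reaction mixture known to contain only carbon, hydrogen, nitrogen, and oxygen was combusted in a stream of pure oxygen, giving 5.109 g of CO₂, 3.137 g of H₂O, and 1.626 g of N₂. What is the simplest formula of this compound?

C2H6N2O

mol C = 5.109 g CO₂ ÷ 44.009 g/mol = 0.11609 mol
mol H = 2 × 3.137 g H₂O ÷ 18.015 g/mol = 0.34827 mol
mol N = 2 × 1.626 g N₂ ÷ 28.014 g/mol = 0.11608 mol
mass O = 4.300 − (1.3944 + 0.35105 + 1.6260) = 0.92859 g → mol O = 0.92859 ÷ 15.999 = 0.058041 mol
Divide by the smallest (0.058041 mol): C 2.000, H 6.000, N 2.000, O 1.000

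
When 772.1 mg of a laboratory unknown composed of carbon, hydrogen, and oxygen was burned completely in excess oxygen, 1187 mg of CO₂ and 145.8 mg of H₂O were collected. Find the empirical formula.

C5H3O5

mol C = 1.187 g CO₂ ÷ 44.009 g/mol = 0.026972 mol
mol H = 2 × 0.1458 g H₂O ÷ 18.015 g/mol = 0.016187 mol
mass O = 0.7721 − (0.32396 + 0.016316) = 0.43183 g → mol O = 0.43183 ÷ 15.999 = 0.026991 mol
Divide by the smallest (0.016187 mol): C 1.666, H 1.000, O 1.667
Multiplying each by 3 gives whole numbers: C 5.00, H 3.00, O 5.00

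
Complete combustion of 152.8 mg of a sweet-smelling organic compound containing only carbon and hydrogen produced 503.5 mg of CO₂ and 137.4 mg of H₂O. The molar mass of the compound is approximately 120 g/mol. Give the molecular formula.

mol C = 0.5035 g CO₂ ÷ 44.009 g/mol = 0.011441 mol
mol H = 2 × 0.1374 g H₂O ÷ 18.015 g/mol = 0.015254 mol
Divide by the smallest (0.011441 mol): C 1.000, H 1.333
Multiplying each by 3 gives whole numbers: C 3.00, H 4.00
Empirical formula: C3H4
Empirical-formula mass = 40.06 g/mol; 120 ÷ 40.06 ≈ 3, so the molecular formula is C9H12.

C9H12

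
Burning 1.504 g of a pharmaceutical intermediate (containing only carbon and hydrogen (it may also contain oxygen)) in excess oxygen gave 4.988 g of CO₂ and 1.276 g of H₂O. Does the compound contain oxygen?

no

mol C = 4.988 g CO₂ ÷ 44.009 g/mol = 0.11334 mol
mol H = 2 × 1.276 g H₂O ÷ 18.015 g/mol = 0.14166 mol
C and H together account for 1.5041 g — essentially the entire 1.504 g sample — so the compound contains no oxygen.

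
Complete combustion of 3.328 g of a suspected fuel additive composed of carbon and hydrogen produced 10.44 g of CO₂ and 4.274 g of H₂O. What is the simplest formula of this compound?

CH2

mol C = 10.44 g CO₂ ÷ 44.009 g/mol = 0.23722 mol
mol H = 2 × 4.274 g H₂O ÷ 18.015 g/mol = 0.47449 mol
Divide by the smallest (0.23722 mol): C 1.000, H 2.000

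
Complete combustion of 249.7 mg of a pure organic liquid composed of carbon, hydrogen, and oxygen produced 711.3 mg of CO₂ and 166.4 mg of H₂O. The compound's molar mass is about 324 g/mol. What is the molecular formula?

C21H24O3

mol C = 0.7113 g CO₂ ÷ 44.009 g/mol = 0.016163 mol
mol H = 2 × 0.1664 g H₂O ÷ 18.015 g/mol = 0.018473 mol
mass O = 0.2497 − (0.19413 + 0.018621) = 0.036950 g → mol O = 0.036950 ÷ 15.999 = 0.0023095 mol
Divide by the smallest (0.0023095 mol): C 6.998, H 7.999, O 1.000
Empirical formula: C7H8O
Empirical-formula mass = 108.14 g/mol; 324 ÷ 108.14 ≈ 3, so the molecular formula is C21H24O3.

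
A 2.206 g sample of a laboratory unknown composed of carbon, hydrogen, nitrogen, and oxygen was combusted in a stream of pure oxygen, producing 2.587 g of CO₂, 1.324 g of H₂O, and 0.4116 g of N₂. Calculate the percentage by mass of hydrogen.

6.72%

mol C = 2.587 g CO₂ ÷ 44.009 g/mol = 0.058783 mol
mol H = 2 × 1.324 g H₂O ÷ 18.015 g/mol = 0.14699 mol
mol N = 2 × 0.4116 g N₂ ÷ 28.014 g/mol = 0.029385 mol
mass O = 2.206 − (0.70605 + 0.14816 + 0.41160) = 0.94019 g → mol O = 0.94019 ÷ 15.999 = 0.058765 mol
mass % H = 0.14816 g ÷ 2.206 g × 100%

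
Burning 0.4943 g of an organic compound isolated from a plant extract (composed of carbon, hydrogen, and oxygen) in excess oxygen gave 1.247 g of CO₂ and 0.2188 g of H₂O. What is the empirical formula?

C7H6O2

mol C = 1.247 g CO₂ ÷ 44.009 g/mol = 0.028335 mol
mol H = 2 × 0.2188 g H₂O ÷ 18.015 g/mol = 0.024291 mol
mass O = 0.4943 − (0.34033 + 0.024485) = 0.12948 g → mol O = 0.12948 ÷ 15.999 = 0.0080931 mol
Divide by the smallest (0.0080931 mol): C 3.501, H 3.001, O 1.000
Multiplying each by 2 gives whole numbers: C 7.00, H 6.00, O 2.00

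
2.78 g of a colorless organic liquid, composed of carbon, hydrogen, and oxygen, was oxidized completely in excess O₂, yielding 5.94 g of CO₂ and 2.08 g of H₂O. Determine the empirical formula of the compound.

C7H12O3

mol C = 5.94 g CO₂ ÷ 44.009 g/mol = 0.1350 mol
mol H = 2 × 2.08 g H₂O ÷ 18.015 g/mol = 0.2309 mol
mass O = 2.78 − (1.621 + 0.2328) = 0.9261 g → mol O = 0.9261 ÷ 15.999 = 0.05788 mol
Divide by the smallest (0.05788 mol): C 2.332, H 3.989, O 1.000
Multiplying each by 3 gives whole numbers: C 7.00, H 11.97, O 3.00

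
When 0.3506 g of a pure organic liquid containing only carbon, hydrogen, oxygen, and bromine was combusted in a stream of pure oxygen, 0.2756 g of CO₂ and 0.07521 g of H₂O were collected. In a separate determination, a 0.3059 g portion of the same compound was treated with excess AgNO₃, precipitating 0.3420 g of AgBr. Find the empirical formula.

mol C = 0.2756 g CO₂ ÷ 44.009 g/mol = 0.0062624 mol
mol H = 2 × 0.07521 g H₂O ÷ 18.015 g/mol = 0.0083497 mol
From the AgBr data: mol Br per gram of compound = (0.3420 ÷ 187.772) ÷ 0.3059 = 0.0059541 mol/g, so in the 0.3506 g combustion sample mol Br = 0.0020875 mol
mass O = 0.3506 − (0.075217 + 0.0084165 + 0.16680) = 0.10017 g → mol O = 0.10017 ÷ 15.999 = 0.0062608 mol
Divide by the smallest (0.0020875 mol): C 3.000, H 4.000, Br 1.000, O 2.999

C3H4BrO3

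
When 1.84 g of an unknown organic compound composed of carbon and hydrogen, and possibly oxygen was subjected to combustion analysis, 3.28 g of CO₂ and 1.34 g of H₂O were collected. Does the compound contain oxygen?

mol C = 3.28 g CO₂ ÷ 44.009 g/mol = 0.07453 mol
mol H = 2 × 1.34 g H₂O ÷ 18.015 g/mol = 0.1488 mol
C and H account for only 1.045 g of the 1.84 g sample; the remaining 0.7949 g must be oxygen.

yes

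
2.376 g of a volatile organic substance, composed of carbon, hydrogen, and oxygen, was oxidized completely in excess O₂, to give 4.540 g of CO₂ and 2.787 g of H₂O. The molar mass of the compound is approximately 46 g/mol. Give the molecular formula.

mol C = 4.540 g CO₂ ÷ 44.009 g/mol = 0.10316 mol
mol H = 2 × 2.787 g H₂O ÷ 18.015 g/mol = 0.30941 mol
mass O = 2.376 − (1.2391 + 0.31188) = 0.82505 g → mol O = 0.82505 ÷ 15.999 = 0.051569 mol
Divide by the smallest (0.051569 mol): C 2.000, H 6.000, O 1.000
Empirical formula: C2H6O
Empirical-formula mass = 46.07 g/mol; 46 ÷ 46.07 ≈ 1, so the molecular formula is C2H6O.

C2H6O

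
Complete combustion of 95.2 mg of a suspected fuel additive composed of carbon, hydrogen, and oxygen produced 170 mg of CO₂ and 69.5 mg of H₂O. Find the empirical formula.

mol C = 0.170 g CO₂ ÷ 44.009 g/mol = 0.003863 mol
mol H = 2 × 0.0695 g H₂O ÷ 18.015 g/mol = 0.007716 mol
mass O = 0.0952 − (0.04640 + 0.007778) = 0.04103 g → mol O = 0.04103 ÷ 15.999 = 0.002564 mol
Divide by the smallest (0.002564 mol): C 1.506, H 3.009, O 1.000
Multiplying each by 2 gives whole numbers: C 3.01, H 6.02, O 2.00

C3H6O2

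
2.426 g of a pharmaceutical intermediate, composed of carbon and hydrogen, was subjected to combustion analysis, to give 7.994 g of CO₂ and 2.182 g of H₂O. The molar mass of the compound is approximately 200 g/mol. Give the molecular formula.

C15H20

mol C = 7.994 g CO₂ ÷ 44.009 g/mol = 0.18164 mol
mol H = 2 × 2.182 g H₂O ÷ 18.015 g/mol = 0.24224 mol
Divide by the smallest (0.18164 mol): C 1.000, H 1.334
Multiplying each by 3 gives whole numbers: C 3.00, H 4.00
Empirical formula: C3H4
Empirical-formula mass = 40.06 g/mol; 200 ÷ 40.06 ≈ 5, so the molecular formula is C15H20.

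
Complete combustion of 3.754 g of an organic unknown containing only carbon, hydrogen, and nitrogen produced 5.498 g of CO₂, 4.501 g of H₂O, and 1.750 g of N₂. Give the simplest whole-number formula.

mol C = 5.498 g CO₂ ÷ 44.009 g/mol = 0.12493 mol
mol H = 2 × 4.501 g H₂O ÷ 18.015 g/mol = 0.49969 mol
mol N = 2 × 1.750 g N₂ ÷ 28.014 g/mol = 0.12494 mol
Divide by the smallest (0.12493 mol): C 1.000, H 4.000, N 1.000

CH4N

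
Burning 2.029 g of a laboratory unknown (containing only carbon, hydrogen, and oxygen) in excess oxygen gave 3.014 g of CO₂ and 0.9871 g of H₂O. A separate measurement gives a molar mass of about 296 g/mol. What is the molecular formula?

mol C = 3.014 g CO₂ ÷ 44.009 g/mol = 0.068486 mol
mol H = 2 × 0.9871 g H₂O ÷ 18.015 g/mol = 0.10959 mol
mass O = 2.029 − (0.82259 + 0.11046) = 1.0960 g → mol O = 1.0960 ÷ 15.999 = 0.068501 mol
Divide by the smallest (0.068486 mol): C 1.000, H 1.600, O 1.000
Multiplying each by 5 gives whole numbers: C 5.00, H 8.00, O 5.00
Empirical formula: C5H8O5
Empirical-formula mass = 148.11 g/mol; 296 ÷ 148.11 ≈ 2, so the molecular formula is C10H16O10.

C10H16O10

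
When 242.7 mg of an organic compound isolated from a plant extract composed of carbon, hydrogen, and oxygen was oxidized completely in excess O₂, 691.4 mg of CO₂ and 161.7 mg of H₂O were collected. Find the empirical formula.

C7H8O

mol C = 0.6914 g CO₂ ÷ 44.009 g/mol = 0.015710 mol
mol H = 2 × 0.1617 g H₂O ÷ 18.015 g/mol = 0.017952 mol
mass O = 0.2427 − (0.18870 + 0.018095) = 0.035907 g → mol O = 0.035907 ÷ 15.999 = 0.0022443 mol
Divide by the smallest (0.0022443 mol): C 7.000, H 7.999, O 1.000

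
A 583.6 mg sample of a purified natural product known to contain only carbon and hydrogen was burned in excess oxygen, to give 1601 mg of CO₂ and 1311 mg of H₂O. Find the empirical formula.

mol C = 1.601 g CO₂ ÷ 44.009 g/mol = 0.036379 mol
mol H = 2 × 1.311 g H₂O ÷ 18.015 g/mol = 0.14555 mol
Divide by the smallest (0.036379 mol): C 1.000, H 4.001

CH4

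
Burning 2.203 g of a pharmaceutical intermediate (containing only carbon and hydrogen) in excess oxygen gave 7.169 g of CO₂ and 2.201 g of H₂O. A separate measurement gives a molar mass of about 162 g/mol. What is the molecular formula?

mol C = 7.169 g CO₂ ÷ 44.009 g/mol = 0.16290 mol
mol H = 2 × 2.201 g H₂O ÷ 18.015 g/mol = 0.24435 mol
Divide by the smallest (0.16290 mol): C 1.000, H 1.500
Multiplying each by 2 gives whole numbers: C 2.00, H 3.00
Empirical formula: C2H3
Empirical-formula mass = 27.05 g/mol; 162 ÷ 27.05 ≈ 6, so the molecular formula is C12H18.

C12H18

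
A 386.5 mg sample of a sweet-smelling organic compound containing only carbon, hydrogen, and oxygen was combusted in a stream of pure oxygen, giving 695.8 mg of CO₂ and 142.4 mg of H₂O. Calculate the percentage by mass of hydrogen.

4.12%

mol C = 0.6958 g CO₂ ÷ 44.009 g/mol = 0.015810 mol
mol H = 2 × 0.1424 g H₂O ÷ 18.015 g/mol = 0.015809 mol
mass O = 0.3865 − (0.18990 + 0.015936) = 0.18067 g → mol O = 0.18067 ÷ 15.999 = 0.011292 mol
mass % H = 0.015936 g ÷ 0.3865 g × 100%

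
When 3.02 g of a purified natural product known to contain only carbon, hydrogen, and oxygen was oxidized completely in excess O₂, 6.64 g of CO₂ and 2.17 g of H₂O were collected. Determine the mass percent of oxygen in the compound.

mol C = 6.64 g CO₂ ÷ 44.009 g/mol = 0.1509 mol
mol H = 2 × 2.17 g H₂O ÷ 18.015 g/mol = 0.2409 mol
mass O = 3.02 − (1.812 + 0.2428) = 0.9650 g → mol O = 0.9650 ÷ 15.999 = 0.06031 mol
mass % O = 0.9650 g ÷ 3.02 g × 100%

32.0%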